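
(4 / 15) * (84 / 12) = 28/15 = 1.87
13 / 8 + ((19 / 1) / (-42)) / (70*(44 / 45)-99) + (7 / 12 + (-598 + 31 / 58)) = -797505739/1339800 = -595.24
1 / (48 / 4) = 1/12 = 0.08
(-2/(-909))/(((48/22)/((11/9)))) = 121/98172 = 0.00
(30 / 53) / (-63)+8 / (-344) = -1543/47859 = -0.03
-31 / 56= -0.55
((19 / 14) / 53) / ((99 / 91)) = 247/10494 = 0.02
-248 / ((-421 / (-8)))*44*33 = -2880768/421 = -6842.68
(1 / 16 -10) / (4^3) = -159/1024 = -0.16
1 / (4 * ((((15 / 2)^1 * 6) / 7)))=7/180 = 0.04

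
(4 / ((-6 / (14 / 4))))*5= -35/3 = -11.67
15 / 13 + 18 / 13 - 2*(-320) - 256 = 5025/13 = 386.54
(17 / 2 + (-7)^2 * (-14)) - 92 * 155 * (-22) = 626085/2 = 313042.50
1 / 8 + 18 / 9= 2.12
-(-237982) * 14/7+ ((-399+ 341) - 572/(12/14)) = 475238.67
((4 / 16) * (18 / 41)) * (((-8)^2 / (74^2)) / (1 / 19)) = 0.02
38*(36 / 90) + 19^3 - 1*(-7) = 34406/5 = 6881.20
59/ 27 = 2.19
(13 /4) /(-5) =-13/20 = -0.65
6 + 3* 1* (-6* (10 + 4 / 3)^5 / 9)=-373948.11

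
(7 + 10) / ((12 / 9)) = 51/4 = 12.75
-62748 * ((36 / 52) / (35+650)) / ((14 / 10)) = -80676/1781 = -45.30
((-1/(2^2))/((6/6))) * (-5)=5/4 = 1.25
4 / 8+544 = 1089/2 = 544.50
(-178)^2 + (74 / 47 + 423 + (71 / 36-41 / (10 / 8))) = 271377737/8460 = 32077.75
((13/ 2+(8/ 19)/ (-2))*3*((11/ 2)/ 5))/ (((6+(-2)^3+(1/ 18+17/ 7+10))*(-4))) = -496881/1003960 = -0.49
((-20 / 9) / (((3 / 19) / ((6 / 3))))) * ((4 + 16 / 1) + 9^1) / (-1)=22040/27 = 816.30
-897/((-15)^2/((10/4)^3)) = -62.29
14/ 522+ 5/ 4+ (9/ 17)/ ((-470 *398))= 264934829/207496305 = 1.28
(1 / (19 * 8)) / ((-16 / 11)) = -11/2432 = 0.00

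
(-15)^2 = 225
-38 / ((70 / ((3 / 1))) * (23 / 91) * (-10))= 741/1150 = 0.64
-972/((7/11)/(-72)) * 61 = 46959264/7 = 6708466.29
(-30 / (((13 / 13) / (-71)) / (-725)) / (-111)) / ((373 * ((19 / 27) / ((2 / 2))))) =13898250/262219 = 53.00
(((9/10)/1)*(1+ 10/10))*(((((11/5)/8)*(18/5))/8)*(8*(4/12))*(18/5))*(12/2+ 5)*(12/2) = 88209/625 = 141.13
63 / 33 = 21/11 = 1.91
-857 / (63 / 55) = -47135/63 = -748.17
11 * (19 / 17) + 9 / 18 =435/34 = 12.79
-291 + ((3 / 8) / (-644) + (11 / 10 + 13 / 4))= -7384119/25760 = -286.65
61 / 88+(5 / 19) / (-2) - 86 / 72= -9523/15048 = -0.63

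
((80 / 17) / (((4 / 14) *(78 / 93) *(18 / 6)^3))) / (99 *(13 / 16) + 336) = 69440/39758121 = 0.00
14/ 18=7/9 = 0.78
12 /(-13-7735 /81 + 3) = -972/8545 = -0.11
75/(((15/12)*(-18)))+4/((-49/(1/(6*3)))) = -3.34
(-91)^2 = 8281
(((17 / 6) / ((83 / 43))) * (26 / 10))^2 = 90307009/6200100 = 14.57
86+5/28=2413/28 = 86.18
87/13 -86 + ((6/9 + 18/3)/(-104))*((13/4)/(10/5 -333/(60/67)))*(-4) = -79.31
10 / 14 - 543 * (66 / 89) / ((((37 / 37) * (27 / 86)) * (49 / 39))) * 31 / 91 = -10594207/30527 = -347.04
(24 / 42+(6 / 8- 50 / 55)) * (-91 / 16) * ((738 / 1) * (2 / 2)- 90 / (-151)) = -23016591/13288 = -1732.13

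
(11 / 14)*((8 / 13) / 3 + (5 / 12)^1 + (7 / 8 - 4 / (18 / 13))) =-14333/13104 = -1.09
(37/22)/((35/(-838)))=-40.27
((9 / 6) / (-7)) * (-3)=0.64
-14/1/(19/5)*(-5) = 350/19 = 18.42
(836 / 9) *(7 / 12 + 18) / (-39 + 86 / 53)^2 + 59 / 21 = 428609876/105957747 = 4.05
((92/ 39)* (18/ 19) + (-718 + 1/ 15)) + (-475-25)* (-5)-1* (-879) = 9867532/3705 = 2663.30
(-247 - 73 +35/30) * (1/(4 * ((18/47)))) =-89911/432 = -208.13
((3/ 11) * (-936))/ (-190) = 1.34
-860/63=-13.65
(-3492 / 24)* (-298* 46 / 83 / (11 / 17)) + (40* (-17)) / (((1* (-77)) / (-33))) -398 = 232941028/6391 = 36448.29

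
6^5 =7776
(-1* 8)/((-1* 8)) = 1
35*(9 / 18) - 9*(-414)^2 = -3085093/2 = -1542546.50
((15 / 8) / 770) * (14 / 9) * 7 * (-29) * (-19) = 3857/264 = 14.61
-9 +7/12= -101/12 = -8.42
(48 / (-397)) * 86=-4128/397 = -10.40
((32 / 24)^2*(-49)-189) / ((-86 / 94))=116795/387 = 301.80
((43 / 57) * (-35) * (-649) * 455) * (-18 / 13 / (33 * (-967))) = 6215650/18373 = 338.30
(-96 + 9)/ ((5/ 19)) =-1653/5 = -330.60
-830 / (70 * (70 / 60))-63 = -3585/49 = -73.16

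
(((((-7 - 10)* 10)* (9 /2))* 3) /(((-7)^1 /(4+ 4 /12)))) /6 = 3315/14 = 236.79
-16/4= -4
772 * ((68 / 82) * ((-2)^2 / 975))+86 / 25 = 242506/39975 = 6.07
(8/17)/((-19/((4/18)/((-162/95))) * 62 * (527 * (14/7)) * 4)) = 5/404928882 = 0.00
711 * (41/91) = 29151/91 = 320.34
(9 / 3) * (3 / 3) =3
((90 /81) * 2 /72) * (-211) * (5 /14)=-5275/2268 = -2.33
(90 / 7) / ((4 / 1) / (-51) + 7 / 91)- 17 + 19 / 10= -597757/70 = -8539.39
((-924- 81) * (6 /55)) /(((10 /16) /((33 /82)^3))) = -3940002/344605 = -11.43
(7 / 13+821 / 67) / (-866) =-5571/377143 = -0.01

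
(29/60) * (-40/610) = -29/915 = -0.03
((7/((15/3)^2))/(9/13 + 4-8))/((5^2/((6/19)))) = -546/510625 = 0.00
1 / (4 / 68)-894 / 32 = -175/16 = -10.94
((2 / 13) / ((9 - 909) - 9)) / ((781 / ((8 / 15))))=-16/138436155 = 0.00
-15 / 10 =-3/2 = -1.50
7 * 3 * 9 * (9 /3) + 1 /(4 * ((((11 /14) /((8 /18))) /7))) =56231/99 = 567.99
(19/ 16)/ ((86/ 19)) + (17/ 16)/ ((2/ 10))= 7671/1376 = 5.57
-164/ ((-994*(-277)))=-82/137669 = 0.00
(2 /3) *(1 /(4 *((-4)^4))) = 1/1536 = 0.00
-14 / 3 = -4.67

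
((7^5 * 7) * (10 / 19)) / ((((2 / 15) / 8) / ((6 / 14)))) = 30252600/19 = 1592242.11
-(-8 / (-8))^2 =-1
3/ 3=1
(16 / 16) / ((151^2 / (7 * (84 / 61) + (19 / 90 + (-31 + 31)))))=54079/125177490 = 0.00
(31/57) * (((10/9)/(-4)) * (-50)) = 3875/513 = 7.55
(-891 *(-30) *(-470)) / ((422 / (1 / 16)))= -3140775/1688 = -1860.65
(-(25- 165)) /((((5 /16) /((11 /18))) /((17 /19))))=41888/171 = 244.96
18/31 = 0.58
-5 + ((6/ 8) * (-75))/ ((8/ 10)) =-1205/16 = -75.31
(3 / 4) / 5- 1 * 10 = -197/20 = -9.85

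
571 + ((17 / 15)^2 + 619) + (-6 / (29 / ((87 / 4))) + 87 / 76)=20313589/17100 = 1187.93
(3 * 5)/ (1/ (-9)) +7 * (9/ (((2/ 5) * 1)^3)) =6795/8 = 849.38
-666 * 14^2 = -130536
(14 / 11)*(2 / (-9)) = -28/99 = -0.28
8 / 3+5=23/3 = 7.67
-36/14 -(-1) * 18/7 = 0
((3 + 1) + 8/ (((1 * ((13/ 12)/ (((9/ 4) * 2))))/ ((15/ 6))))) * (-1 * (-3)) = 3396/13 = 261.23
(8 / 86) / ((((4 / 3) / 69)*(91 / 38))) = 7866/3913 = 2.01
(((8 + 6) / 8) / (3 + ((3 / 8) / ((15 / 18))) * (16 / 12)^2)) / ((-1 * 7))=-5/76 = -0.07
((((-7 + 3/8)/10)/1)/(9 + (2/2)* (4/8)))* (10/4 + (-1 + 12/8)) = -159/760 = -0.21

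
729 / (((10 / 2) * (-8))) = -18.22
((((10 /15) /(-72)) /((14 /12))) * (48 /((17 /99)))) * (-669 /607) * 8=1412928/72233 = 19.56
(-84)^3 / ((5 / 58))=-34376832/5 = -6875366.40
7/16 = 0.44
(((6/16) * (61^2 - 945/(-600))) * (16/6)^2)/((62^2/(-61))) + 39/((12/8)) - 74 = -11850763/57660 = -205.53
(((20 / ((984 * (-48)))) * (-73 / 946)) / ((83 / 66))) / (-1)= -365/14047584 = 0.00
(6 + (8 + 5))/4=19/4 = 4.75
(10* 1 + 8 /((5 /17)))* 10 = 372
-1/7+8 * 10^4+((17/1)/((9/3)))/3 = 5040110/63 = 80001.75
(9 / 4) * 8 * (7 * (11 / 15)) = 462/5 = 92.40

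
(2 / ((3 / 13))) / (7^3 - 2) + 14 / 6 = 2.36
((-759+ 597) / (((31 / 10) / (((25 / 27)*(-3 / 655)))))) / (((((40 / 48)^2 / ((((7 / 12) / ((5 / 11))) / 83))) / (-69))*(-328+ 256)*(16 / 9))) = 143451/53930080 = 0.00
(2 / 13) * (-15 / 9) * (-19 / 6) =95/117 = 0.81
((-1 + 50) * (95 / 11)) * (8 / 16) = 4655/22 = 211.59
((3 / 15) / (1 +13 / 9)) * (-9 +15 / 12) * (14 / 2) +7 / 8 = -196/55 = -3.56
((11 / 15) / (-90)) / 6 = -11/8100 = 0.00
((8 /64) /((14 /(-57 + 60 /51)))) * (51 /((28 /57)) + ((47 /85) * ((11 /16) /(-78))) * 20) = -281127599/5437824 = -51.70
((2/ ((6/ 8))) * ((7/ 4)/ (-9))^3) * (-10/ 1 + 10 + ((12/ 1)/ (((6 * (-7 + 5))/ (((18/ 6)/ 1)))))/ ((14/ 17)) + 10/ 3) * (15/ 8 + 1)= 0.02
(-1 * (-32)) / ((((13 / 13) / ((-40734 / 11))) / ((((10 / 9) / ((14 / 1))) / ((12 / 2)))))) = -1567.45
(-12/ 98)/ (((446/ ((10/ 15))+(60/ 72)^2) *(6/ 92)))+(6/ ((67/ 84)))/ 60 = 48506802/395749235 = 0.12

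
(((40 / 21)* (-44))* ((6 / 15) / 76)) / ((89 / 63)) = -528/1691 = -0.31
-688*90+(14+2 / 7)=-61905.71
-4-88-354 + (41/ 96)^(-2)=-740510/1681 = -440.52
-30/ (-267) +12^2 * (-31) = -397286/89 = -4463.89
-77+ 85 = 8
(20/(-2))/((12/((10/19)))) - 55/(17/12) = -38045/969 = -39.26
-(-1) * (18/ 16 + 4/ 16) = 11/8 = 1.38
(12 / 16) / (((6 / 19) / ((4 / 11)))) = 19/22 = 0.86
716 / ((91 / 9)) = 6444/91 = 70.81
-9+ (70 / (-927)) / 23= -191959/21321 = -9.00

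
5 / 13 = 0.38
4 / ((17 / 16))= 64/17 = 3.76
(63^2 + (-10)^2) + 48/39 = 52913/13 = 4070.23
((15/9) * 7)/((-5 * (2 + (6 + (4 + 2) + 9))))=-7/69 = -0.10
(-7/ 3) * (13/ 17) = -91/51 = -1.78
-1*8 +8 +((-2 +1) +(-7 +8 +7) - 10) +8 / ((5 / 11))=73/5 = 14.60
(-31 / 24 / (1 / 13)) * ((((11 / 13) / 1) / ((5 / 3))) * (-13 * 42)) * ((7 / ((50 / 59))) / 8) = 38447409/8000 = 4805.93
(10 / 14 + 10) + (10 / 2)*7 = 320/7 = 45.71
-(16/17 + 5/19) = -389/323 = -1.20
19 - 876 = -857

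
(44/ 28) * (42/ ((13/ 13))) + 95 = 161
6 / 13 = 0.46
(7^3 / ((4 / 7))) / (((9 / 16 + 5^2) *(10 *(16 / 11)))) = 26411/16360 = 1.61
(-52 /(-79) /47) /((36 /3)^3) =13/1604016 = 0.00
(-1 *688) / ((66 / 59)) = -20296/33 = -615.03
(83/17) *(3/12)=83/68 = 1.22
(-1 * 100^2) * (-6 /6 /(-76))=-2500/19 = -131.58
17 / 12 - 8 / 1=-79/12 = -6.58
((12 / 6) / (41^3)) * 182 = 364/68921 = 0.01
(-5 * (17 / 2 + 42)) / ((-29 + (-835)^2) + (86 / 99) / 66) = -3267/9020750 = 0.00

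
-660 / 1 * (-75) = 49500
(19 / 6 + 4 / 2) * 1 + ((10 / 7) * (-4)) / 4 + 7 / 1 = 10.74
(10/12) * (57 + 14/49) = 2005/42 = 47.74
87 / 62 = 1.40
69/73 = 0.95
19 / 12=1.58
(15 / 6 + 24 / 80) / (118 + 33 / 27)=126/5365 = 0.02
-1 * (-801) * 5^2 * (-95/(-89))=21375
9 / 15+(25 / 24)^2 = 4853/2880 = 1.69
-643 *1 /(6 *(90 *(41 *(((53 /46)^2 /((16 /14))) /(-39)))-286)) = 35375288/130685691 = 0.27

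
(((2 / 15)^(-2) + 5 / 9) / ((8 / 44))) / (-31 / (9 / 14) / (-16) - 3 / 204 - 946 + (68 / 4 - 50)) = -76483/238925 = -0.32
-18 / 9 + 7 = 5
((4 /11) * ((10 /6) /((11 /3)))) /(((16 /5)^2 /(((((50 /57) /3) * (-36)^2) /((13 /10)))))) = 140625/29887 = 4.71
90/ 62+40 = 1285/31 = 41.45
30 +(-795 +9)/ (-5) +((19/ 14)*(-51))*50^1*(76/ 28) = -2255511/245 = -9206.17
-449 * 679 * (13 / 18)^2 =-51523199/324 = -159022.22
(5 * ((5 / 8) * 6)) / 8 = 75/32 = 2.34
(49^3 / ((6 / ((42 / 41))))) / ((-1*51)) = -823543/2091 = -393.85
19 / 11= 1.73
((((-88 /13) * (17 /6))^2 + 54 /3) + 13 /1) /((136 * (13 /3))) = 606655/896376 = 0.68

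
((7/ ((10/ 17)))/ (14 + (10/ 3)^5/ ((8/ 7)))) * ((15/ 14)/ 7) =12393/2545256 = 0.00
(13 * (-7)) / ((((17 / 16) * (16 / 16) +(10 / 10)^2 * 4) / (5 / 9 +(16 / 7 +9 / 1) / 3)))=-77.61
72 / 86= 36/43 = 0.84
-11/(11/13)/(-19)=13/19 = 0.68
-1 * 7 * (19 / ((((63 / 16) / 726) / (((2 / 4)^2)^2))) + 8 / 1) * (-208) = 991328/3 = 330442.67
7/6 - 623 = -3731/6 = -621.83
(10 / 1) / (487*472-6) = 5/114929 = 0.00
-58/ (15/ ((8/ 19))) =-464/285 = -1.63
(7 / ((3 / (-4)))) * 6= -56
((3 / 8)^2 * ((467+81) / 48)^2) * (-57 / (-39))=356611/13312 = 26.79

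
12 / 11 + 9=111/11 = 10.09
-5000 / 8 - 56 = -681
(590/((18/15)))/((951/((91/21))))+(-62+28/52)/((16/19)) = -125945779/1780272 = -70.75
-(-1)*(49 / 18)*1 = 49/18 = 2.72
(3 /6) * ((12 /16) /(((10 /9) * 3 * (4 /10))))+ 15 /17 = 633/544 = 1.16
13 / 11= 1.18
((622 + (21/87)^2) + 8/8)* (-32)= -16767744/841 = -19937.86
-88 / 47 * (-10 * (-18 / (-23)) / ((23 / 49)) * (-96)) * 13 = -968647680/24863 = -38959.40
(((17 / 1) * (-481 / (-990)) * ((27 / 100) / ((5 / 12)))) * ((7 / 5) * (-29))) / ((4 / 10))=-14939379/27500 = -543.25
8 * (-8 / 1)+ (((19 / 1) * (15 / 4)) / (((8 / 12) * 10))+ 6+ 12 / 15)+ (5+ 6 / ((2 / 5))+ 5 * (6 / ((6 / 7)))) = 679/80 = 8.49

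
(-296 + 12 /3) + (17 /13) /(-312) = -1184369/4056 = -292.00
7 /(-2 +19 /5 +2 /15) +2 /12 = 659/174 = 3.79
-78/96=-13/16 = -0.81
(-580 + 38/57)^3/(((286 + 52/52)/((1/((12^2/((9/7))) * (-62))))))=97.56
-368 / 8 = -46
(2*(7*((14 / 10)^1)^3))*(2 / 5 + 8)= 201684/625 = 322.69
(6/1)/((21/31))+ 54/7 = 16.57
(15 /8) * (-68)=-255/2 = -127.50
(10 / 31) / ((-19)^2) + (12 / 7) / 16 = 33853/313348 = 0.11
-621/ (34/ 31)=-19251/34 = -566.21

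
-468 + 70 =-398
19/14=1.36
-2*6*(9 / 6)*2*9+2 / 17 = -5506/17 = -323.88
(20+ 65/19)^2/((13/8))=1584200/4693 = 337.57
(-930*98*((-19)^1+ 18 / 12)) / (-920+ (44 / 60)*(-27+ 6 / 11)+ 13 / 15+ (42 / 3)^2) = -11962125/5569 = -2147.98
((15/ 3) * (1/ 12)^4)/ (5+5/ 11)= 11/248832 = 0.00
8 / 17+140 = 2388/17 = 140.47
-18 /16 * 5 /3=-15/8 = -1.88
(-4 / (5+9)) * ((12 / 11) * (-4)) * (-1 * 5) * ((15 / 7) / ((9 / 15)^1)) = -12000/539 = -22.26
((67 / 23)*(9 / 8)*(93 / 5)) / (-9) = -6231/920 = -6.77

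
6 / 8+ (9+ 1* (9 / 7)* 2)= 345/28 = 12.32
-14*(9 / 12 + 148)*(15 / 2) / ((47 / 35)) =-2186625/188 = -11630.98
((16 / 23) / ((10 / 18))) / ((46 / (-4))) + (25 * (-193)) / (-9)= 12759533/23805 = 536.00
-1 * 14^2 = -196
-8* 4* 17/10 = -272/5 = -54.40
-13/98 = -0.13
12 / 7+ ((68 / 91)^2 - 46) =-362106/8281 = -43.73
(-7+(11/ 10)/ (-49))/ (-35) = 3441/17150 = 0.20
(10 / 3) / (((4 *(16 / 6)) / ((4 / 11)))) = 5/44 = 0.11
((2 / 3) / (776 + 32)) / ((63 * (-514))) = -1/39246984 = 0.00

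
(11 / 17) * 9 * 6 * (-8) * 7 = -33264/17 = -1956.71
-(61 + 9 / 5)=-314/5 = -62.80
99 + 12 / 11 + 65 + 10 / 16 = 14583/88 = 165.72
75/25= 3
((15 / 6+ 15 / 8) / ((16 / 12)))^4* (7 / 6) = 283618125/2097152 = 135.24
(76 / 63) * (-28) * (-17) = 5168/9 = 574.22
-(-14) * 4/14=4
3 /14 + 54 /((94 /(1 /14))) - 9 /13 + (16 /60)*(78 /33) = 19489/100815 = 0.19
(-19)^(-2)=1/361 = 0.00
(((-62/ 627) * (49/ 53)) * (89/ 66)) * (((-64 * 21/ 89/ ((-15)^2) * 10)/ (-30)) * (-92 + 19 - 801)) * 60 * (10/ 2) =125214208/173151 = 723.15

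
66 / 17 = 3.88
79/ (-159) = -79/159 = -0.50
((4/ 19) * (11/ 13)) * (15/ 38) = 330/4693 = 0.07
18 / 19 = 0.95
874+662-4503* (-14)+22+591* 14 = 72874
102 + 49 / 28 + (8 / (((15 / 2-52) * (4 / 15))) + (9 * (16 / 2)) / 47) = 1750297/16732 = 104.61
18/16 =9/8 = 1.12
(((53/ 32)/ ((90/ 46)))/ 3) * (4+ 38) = 8533/720 = 11.85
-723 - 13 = -736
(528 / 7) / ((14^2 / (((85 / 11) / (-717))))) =-340/81977 = 0.00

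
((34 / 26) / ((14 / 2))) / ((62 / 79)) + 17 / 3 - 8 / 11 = 963965/186186 = 5.18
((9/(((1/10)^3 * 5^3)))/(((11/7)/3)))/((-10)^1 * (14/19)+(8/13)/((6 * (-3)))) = -420147/22627 = -18.57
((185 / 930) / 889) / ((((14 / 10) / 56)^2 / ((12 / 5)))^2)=3299.51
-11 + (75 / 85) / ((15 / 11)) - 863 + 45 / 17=-14802/17 = -870.71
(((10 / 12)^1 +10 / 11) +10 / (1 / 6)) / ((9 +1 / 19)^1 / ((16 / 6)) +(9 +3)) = 4.01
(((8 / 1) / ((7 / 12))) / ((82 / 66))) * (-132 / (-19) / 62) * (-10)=-2090880/169043 = -12.37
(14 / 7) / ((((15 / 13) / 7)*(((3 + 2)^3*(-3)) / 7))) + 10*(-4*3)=-676274/5625 = -120.23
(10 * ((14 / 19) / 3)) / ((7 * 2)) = 10/57 = 0.18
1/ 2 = 0.50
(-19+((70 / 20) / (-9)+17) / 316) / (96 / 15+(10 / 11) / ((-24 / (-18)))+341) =-5927515/108893916 = -0.05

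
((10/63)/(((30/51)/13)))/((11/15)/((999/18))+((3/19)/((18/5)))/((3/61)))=1553630/400827 = 3.88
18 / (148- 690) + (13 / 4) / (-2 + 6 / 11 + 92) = 2897/1079664 = 0.00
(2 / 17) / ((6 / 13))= 13/51 = 0.25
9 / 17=0.53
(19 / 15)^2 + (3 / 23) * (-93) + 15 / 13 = -630511/67275 = -9.37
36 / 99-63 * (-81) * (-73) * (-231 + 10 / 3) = 932911753/11 = 84810159.36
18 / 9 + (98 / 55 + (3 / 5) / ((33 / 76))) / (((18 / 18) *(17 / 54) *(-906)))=280804/141185 = 1.99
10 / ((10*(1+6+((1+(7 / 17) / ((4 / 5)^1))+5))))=68/919 = 0.07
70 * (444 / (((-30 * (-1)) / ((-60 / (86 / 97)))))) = -3014760/43 = -70110.70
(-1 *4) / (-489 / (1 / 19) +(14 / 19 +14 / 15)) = 1140/2647459 = 0.00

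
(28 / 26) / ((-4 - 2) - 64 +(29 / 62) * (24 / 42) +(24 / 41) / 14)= -62279/4030260 = -0.02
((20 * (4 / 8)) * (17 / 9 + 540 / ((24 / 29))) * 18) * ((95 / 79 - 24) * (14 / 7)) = -424279580/79 = -5370627.59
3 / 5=0.60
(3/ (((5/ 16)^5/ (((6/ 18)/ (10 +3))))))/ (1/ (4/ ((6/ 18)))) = 12582912/40625 = 309.73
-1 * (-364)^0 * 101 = -101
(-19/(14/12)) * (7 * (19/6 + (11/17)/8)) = -25175/68 = -370.22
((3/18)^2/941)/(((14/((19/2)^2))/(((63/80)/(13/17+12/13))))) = 79781/898542080 = 0.00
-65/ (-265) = 13/53 = 0.25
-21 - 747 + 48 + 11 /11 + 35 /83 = -59642/83 = -718.58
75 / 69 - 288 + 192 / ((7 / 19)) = 37711/161 = 234.23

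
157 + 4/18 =1415/9 = 157.22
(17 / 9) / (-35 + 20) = -17/135 = -0.13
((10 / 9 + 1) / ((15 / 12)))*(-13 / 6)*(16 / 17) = -7904/2295 = -3.44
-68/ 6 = -34/3 = -11.33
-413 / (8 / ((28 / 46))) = -2891/92 = -31.42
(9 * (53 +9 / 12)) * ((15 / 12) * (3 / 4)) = 29025/64 = 453.52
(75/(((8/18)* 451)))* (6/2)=2025/1804 = 1.12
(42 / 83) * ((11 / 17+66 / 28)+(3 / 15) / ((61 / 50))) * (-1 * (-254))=35048190/86071 = 407.20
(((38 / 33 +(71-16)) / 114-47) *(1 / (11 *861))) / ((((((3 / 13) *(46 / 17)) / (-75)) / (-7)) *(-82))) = 42028675/834757704 = 0.05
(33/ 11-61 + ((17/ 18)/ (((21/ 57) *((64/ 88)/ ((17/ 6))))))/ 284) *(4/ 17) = -99562255/7299936 = -13.64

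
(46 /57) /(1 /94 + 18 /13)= 56212/97185 = 0.58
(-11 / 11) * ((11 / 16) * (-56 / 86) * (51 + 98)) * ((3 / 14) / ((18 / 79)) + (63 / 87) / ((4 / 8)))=9537341/59856 = 159.34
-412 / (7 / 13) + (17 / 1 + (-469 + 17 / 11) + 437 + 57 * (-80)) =-411072/77 = -5338.60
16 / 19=0.84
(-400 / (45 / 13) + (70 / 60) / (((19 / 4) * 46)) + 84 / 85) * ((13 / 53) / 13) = -38298643/17718165 = -2.16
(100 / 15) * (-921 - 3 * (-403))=1920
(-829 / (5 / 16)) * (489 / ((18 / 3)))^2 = -88102804/5 = -17620560.80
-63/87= -21/29 = -0.72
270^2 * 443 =32294700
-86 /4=-43/2 = -21.50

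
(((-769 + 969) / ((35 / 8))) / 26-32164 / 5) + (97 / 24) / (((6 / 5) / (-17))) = -425113331/65520 = -6488.30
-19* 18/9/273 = -38/273 = -0.14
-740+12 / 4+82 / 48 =-17647/24 = -735.29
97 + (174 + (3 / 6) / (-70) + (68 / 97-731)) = -459.31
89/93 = 0.96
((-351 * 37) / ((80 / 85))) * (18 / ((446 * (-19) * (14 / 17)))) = 33779187/949088 = 35.59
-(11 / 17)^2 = -121/289 = -0.42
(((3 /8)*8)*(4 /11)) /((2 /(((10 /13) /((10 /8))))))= 48/143 = 0.34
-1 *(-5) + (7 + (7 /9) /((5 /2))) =554/45 = 12.31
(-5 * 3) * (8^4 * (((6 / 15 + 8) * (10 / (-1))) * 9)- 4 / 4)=46448655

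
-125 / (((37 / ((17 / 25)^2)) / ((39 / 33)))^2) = -14115049/517653125 = -0.03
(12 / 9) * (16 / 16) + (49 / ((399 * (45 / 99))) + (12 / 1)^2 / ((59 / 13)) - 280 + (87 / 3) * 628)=302087063/16815 = 17965.33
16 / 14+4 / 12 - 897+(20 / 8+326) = -23815/42 = -567.02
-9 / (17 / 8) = -4.24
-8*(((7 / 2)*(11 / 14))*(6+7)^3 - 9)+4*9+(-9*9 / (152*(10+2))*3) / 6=-58642843/1216 = -48226.02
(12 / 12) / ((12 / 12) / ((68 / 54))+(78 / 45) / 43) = 21930/18299 = 1.20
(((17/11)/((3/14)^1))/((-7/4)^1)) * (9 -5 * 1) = -544/33 = -16.48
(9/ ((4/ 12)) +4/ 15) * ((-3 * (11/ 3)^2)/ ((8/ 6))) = -49489/60 = -824.82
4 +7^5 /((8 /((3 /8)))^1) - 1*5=50357/64 = 786.83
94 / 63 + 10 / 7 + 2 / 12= 389/126 = 3.09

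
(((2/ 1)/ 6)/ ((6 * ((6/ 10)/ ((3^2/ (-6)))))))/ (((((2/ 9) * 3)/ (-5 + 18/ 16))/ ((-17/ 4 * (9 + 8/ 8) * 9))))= -39525/128 = -308.79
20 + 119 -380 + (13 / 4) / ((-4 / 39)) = -4363/16 = -272.69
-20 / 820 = -1/41 = -0.02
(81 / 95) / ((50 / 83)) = 6723/4750 = 1.42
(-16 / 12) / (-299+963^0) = 2/447 = 0.00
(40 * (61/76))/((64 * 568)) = 305/345344 = 0.00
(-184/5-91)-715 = -4214/5 = -842.80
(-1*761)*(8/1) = -6088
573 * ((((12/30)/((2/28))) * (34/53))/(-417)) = -181832/36835 = -4.94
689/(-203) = -689/203 = -3.39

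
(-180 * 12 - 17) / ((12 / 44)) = -23947/3 = -7982.33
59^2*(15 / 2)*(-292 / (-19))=7623390/19 = 401231.05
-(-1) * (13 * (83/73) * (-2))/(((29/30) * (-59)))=64740/124903 = 0.52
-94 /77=-1.22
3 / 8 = 0.38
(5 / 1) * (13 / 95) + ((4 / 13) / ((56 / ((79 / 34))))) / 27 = 2173489/3174444 = 0.68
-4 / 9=-0.44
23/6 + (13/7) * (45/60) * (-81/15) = -1549/420 = -3.69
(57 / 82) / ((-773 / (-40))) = 1140/31693 = 0.04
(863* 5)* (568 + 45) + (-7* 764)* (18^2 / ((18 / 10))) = 1682455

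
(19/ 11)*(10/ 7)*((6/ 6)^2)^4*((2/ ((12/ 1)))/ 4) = 95/924 = 0.10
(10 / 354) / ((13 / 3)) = 5/767 = 0.01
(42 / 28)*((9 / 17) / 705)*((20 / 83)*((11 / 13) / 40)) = 99/17242420 = 0.00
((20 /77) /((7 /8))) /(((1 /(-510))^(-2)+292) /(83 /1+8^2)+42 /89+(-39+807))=21360/182758433 = 0.00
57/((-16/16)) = -57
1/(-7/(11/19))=-11/133 = -0.08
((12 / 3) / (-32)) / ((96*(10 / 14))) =-7/3840 = 0.00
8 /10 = 0.80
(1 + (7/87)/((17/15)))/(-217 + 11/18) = -9504/1920235 = 0.00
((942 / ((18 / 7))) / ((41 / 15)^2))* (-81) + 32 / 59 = -393855283/99179 = -3971.16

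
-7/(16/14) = -49/8 = -6.12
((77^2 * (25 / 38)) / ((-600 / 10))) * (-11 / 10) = 65219/912 = 71.51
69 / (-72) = -23/24 = -0.96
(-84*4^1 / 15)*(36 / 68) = -11.86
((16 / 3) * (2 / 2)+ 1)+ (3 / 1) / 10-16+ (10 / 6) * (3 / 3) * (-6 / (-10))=-251/30 = -8.37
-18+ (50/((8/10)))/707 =-25327/1414 = -17.91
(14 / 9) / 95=14/855 = 0.02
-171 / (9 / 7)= -133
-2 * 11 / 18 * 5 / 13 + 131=15272/117 = 130.53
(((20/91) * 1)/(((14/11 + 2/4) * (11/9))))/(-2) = -60/1183 = -0.05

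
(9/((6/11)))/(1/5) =165/2 = 82.50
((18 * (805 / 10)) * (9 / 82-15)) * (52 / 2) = -22999977/41 = -560975.05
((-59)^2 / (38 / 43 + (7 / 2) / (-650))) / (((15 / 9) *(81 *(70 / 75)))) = 97293950/3093237 = 31.45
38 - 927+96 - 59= -852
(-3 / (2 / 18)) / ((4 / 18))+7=-114.50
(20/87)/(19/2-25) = -40/2697 = -0.01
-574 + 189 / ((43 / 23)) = -20335/43 = -472.91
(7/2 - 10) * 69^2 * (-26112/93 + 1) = 536797989/62 = 8658032.08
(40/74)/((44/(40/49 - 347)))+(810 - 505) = 5997800/19943 = 300.75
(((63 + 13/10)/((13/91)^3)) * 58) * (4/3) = 25583684/15 = 1705578.93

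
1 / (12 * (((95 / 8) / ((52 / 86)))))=52/12255 = 0.00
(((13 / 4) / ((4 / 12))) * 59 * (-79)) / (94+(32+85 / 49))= -8907171/25036 = -355.77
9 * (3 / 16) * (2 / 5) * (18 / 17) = 243/340 = 0.71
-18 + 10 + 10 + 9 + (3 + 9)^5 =248843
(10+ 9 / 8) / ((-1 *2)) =-89/16 = -5.56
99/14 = 7.07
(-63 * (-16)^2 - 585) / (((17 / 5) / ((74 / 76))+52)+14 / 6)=-9275715/32093 = -289.03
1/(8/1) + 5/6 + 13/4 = 101/24 = 4.21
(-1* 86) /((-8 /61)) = 2623/4 = 655.75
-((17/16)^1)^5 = -1.35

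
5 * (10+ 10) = 100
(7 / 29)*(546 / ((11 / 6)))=22932/319 = 71.89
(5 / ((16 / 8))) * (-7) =-35/2 = -17.50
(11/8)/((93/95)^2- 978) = -99275/70542408 = 0.00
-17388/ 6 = -2898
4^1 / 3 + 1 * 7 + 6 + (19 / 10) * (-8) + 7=92/15 = 6.13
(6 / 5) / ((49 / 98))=12/5 = 2.40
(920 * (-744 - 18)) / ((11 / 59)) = -41361360/11 = -3760123.64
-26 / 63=-0.41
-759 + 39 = -720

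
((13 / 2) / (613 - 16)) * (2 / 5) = 13/2985 = 0.00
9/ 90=1/10 = 0.10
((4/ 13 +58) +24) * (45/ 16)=24075/104 = 231.49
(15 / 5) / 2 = 1.50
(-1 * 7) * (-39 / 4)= 68.25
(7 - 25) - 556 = -574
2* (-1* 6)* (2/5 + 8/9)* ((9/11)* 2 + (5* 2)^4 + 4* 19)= -25718128/165 = -155867.44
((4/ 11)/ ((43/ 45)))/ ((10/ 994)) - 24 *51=-561060/473 = -1186.17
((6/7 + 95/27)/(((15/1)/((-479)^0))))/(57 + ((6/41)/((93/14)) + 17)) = 1051117/266722470 = 0.00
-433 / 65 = -6.66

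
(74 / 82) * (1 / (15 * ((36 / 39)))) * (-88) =-10582/1845 = -5.74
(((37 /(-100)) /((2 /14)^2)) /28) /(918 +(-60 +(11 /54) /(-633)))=-632367/837947000 = 0.00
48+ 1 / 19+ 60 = 2053/19 = 108.05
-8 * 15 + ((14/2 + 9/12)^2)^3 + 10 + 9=887089985/4096 = 216574.70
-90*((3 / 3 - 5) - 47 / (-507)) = 59430/169 = 351.66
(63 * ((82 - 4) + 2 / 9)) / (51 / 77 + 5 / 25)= 474320/83 = 5714.70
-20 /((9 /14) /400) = -112000/9 = -12444.44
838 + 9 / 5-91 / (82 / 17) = 336583/410 = 820.93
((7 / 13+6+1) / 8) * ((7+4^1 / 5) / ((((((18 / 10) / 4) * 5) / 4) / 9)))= 588/5 = 117.60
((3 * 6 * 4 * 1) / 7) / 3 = 24/7 = 3.43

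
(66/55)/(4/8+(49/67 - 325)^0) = 4/5 = 0.80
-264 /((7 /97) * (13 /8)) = -204864/91 = -2251.25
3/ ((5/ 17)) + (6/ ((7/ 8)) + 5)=772/35 = 22.06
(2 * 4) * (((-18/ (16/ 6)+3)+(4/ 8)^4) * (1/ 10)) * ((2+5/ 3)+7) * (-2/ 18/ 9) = 0.39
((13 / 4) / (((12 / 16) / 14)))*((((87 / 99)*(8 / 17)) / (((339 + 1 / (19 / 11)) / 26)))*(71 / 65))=28480088/13573395 = 2.10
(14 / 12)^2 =1.36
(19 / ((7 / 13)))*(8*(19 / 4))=9386/7 = 1340.86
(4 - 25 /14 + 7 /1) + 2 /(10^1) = 659/70 = 9.41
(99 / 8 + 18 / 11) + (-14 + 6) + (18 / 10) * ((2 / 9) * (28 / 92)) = 62067/10120 = 6.13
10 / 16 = 5/8 = 0.62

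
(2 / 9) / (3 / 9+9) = 1/42 = 0.02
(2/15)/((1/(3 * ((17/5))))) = 34/25 = 1.36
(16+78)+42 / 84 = 189/2 = 94.50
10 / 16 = 5/8 = 0.62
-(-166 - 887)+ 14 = 1067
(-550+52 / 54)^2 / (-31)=-219750976/22599 = -9723.92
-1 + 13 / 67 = -54/67 = -0.81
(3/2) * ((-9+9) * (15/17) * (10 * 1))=0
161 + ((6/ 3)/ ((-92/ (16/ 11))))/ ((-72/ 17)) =366614/2277 = 161.01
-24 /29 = -0.83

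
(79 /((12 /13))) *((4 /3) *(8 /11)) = 8216/99 = 82.99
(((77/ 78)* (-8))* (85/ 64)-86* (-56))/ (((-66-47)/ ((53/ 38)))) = -158927867/2679456 = -59.31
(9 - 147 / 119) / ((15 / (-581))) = -25564/85 = -300.75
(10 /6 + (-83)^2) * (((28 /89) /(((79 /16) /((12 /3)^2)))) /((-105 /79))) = -21168128/4005 = -5285.43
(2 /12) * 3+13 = 27/2 = 13.50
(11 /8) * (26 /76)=143/304 = 0.47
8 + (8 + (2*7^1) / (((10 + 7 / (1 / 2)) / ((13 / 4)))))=17.90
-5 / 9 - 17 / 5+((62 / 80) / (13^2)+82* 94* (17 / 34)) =234236983/60840 = 3850.05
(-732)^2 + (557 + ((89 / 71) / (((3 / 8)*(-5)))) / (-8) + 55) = 571304429/1065 = 536436.08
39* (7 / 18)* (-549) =-16653/2 = -8326.50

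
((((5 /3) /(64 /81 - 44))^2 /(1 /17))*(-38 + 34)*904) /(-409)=2800818/12525625 = 0.22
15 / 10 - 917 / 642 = 23/321 = 0.07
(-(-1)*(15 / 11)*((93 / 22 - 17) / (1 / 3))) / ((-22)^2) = -12645/117128 = -0.11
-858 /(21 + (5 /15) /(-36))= -92664/2267 = -40.88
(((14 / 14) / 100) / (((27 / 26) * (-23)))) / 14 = -13/434700 = 0.00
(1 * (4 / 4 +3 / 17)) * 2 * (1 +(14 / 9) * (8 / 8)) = 920/153 = 6.01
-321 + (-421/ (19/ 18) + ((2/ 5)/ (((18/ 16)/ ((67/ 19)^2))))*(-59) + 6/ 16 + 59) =-119735233/129960 = -921.32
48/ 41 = 1.17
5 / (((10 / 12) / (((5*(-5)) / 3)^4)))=781250/27 = 28935.19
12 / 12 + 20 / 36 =14/9 = 1.56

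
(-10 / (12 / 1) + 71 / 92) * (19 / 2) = -323/552 = -0.59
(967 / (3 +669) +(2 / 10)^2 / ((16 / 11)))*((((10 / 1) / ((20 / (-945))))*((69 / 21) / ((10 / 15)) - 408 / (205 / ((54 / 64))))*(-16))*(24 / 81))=153168229/14350 = 10673.74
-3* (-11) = 33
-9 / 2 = -4.50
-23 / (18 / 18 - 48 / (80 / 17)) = 5/2 = 2.50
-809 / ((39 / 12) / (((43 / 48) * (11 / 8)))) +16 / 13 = -29317/96 = -305.39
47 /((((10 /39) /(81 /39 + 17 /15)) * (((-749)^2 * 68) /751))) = 11047961/953701700 = 0.01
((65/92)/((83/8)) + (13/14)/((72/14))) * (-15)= -170885/45816 = -3.73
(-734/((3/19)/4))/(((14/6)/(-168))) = 1338816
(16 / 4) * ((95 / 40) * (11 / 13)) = 209/26 = 8.04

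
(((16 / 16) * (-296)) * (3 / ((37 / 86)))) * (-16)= 33024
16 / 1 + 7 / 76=16.09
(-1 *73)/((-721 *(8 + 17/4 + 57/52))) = 1898/250187 = 0.01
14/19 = 0.74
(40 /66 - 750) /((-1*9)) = 24730/297 = 83.27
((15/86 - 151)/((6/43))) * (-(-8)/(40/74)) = -479927/30 = -15997.57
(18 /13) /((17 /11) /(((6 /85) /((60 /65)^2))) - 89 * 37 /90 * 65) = -46332/78957691 = 0.00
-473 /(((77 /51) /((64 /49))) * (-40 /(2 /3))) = 11696/1715 = 6.82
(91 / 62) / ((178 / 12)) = 273/2759 = 0.10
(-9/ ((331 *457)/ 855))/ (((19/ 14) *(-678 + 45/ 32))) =8640/155956277 = 0.00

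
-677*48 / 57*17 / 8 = -23018/19 = -1211.47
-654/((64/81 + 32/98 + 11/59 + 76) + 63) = -76573917/16427458 = -4.66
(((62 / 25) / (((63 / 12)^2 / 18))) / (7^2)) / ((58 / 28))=3968/248675 = 0.02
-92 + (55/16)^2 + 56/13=-252515/3328 = -75.88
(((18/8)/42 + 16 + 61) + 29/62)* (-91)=-1749501/248 = -7054.44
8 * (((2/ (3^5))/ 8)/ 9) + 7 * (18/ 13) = 275588/28431 = 9.69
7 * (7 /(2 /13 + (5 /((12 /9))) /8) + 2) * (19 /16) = 32585/296 = 110.08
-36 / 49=-0.73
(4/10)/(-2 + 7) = 2/25 = 0.08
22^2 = 484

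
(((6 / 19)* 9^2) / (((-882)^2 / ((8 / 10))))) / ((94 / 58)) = 174/10720465 = 0.00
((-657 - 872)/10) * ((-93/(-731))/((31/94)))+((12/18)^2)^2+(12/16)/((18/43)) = -134990377/2368440 = -57.00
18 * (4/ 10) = 36/5 = 7.20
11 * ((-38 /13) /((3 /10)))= -4180/39 = -107.18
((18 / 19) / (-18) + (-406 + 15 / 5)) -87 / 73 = -404.24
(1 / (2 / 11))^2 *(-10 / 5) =-121/2 = -60.50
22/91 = 0.24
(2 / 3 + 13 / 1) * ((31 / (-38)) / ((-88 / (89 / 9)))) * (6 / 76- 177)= -28166631/127072 = -221.66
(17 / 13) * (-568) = -9656/13 = -742.77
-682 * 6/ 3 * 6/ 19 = -8184/19 = -430.74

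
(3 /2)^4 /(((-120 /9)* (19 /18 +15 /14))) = -15309/85760 = -0.18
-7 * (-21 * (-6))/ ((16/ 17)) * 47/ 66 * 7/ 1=-822171/176 = -4671.43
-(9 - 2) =-7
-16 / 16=-1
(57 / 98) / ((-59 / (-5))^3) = 7125/20127142 = 0.00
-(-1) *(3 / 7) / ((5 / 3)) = 9/35 = 0.26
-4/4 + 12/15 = -1/5 = -0.20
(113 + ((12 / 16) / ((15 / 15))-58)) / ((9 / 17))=3791/36 = 105.31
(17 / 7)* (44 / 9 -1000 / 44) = -30022/693 = -43.32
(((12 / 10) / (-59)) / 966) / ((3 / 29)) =-29/142485 = 0.00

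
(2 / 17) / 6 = 1/51 = 0.02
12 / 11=1.09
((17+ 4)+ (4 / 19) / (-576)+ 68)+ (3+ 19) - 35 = 76.00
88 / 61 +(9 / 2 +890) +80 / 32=54805/61 = 898.44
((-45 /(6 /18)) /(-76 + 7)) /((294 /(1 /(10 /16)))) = 12/1127 = 0.01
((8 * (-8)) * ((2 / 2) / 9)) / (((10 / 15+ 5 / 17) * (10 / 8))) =-5.92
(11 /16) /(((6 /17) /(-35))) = -68.18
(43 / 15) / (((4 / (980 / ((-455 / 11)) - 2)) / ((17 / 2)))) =-122077/780 = -156.51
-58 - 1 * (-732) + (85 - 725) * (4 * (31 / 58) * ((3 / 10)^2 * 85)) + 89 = -281425/29 = -9704.31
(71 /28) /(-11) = -71/308 = -0.23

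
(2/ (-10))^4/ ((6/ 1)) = 1/3750 = 0.00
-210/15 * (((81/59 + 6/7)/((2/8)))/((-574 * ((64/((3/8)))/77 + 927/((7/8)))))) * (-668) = -10151262/74154445 = -0.14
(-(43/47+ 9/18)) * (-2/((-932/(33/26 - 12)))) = 0.03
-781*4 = -3124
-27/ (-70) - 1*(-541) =37897/70 = 541.39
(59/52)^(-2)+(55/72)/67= 13235551/16792344 = 0.79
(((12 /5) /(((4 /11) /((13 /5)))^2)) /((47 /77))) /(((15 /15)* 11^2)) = 39039/23500 = 1.66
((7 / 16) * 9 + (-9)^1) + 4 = -17/16 = -1.06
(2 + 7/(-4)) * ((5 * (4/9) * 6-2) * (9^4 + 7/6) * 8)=1338682/9 = 148742.44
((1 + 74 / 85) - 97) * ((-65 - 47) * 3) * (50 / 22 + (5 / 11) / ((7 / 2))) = 14360736/187 = 76795.38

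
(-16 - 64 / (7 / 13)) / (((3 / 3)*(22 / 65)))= -398.44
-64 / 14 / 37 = -32/259 = -0.12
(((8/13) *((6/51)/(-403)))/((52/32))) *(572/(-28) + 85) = -57856/8104733 = -0.01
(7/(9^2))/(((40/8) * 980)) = 1/56700 = 0.00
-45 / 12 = -3.75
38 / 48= 19/24 = 0.79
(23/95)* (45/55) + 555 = 580182/1045 = 555.20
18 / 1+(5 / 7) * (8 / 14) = 18.41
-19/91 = -0.21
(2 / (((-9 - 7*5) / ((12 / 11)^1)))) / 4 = -3/242 = -0.01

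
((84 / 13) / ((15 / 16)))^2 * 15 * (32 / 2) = 9633792/845 = 11400.94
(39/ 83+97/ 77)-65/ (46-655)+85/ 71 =119755498/39477207 = 3.03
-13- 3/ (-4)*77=179/4 = 44.75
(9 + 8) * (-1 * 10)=-170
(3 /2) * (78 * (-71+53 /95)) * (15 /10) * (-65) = 15267798/19 = 803568.32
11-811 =-800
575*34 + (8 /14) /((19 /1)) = 19550.03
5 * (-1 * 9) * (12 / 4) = -135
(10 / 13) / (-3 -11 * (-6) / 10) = 25/117 = 0.21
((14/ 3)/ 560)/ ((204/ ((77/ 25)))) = 77/612000 = 0.00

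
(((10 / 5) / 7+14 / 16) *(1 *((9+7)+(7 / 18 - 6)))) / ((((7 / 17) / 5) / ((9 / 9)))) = 1033175/7056 = 146.43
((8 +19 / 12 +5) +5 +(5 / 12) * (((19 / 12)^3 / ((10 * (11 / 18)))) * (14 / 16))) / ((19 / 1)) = 1.04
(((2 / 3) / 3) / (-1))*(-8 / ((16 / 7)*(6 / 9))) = 7/6 = 1.17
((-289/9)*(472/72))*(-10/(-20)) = -17051/162 = -105.25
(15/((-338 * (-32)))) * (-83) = -1245/10816 = -0.12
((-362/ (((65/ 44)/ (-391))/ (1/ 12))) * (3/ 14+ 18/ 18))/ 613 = 15.82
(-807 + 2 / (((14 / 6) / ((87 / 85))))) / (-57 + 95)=-479643/22610 = -21.21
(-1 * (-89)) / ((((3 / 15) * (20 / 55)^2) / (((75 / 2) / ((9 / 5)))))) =6730625/96 = 70110.68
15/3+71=76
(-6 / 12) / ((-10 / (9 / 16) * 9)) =1/320 = 0.00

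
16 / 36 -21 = -185/9 = -20.56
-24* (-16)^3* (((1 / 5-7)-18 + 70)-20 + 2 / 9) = 37486592/15 = 2499106.13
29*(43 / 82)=1247/82 = 15.21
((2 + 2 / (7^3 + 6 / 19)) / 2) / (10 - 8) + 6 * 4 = 24.50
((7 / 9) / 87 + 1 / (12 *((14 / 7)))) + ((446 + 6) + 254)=4422701/6264 = 706.05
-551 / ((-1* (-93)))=-551/93 = -5.92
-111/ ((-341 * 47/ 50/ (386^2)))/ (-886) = -413463900/7099961 = -58.23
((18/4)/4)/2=9/16 = 0.56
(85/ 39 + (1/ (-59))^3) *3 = 17457176/2669927 = 6.54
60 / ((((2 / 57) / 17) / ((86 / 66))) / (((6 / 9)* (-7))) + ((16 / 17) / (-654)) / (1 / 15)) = -635838420/232357 = -2736.47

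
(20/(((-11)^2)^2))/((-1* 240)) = -1/175692 = 0.00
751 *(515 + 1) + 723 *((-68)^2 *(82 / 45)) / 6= 63127964/45 = 1402843.64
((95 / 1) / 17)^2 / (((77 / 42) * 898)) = 27075/1427371 = 0.02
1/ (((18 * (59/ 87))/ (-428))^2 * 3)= 38514436/93987 = 409.78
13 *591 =7683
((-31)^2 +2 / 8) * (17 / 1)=65365/4 = 16341.25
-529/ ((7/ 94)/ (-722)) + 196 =35903544/7 = 5129077.71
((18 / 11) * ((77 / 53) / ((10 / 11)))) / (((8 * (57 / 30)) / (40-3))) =25641/4028 = 6.37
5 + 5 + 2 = 12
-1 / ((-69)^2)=-1/4761 = 0.00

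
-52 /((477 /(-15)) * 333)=260/52947 = 0.00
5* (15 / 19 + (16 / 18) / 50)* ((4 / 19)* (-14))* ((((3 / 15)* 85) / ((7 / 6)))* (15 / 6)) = -469336/1083 = -433.37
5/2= 2.50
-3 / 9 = -0.33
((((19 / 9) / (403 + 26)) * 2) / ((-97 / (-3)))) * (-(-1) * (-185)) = -7030/124839 = -0.06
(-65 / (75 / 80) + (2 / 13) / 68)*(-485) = 44587505/1326 = 33625.57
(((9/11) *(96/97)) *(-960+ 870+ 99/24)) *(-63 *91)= 425365668/1067 = 398655.73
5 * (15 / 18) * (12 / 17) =50/17 = 2.94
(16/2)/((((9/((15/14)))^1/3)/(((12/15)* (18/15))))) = 96/35 = 2.74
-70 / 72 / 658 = -5/3384 = 0.00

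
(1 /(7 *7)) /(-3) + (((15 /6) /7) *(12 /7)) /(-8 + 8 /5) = -241/2352 = -0.10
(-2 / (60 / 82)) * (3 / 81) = -41/405 = -0.10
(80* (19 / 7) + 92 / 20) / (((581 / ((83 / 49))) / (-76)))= -49.13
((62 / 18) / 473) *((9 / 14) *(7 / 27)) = 31/25542 = 0.00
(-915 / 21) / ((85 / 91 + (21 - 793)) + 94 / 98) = 27755/490558 = 0.06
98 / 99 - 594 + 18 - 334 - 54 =-95338/99 = -963.01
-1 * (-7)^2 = -49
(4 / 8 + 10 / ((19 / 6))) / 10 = 139/380 = 0.37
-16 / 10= -8/5 = -1.60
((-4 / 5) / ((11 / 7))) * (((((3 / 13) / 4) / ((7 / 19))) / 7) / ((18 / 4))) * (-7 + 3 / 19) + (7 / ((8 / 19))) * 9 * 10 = 1382551/924 = 1496.27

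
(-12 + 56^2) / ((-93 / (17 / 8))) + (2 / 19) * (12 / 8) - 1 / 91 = -22908689/321594 = -71.23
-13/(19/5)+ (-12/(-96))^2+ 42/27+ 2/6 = -16597/10944 = -1.52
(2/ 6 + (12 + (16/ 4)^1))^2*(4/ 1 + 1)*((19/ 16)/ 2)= 228095/288 = 792.00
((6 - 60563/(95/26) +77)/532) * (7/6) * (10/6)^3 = -13056275/77976 = -167.44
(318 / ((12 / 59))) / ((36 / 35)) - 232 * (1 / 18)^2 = 984541/648 = 1519.35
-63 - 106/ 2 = -116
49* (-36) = -1764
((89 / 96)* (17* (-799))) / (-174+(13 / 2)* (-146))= 1208887/107808 = 11.21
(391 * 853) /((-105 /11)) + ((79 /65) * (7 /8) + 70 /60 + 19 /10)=-381505211/10920 = -34936.37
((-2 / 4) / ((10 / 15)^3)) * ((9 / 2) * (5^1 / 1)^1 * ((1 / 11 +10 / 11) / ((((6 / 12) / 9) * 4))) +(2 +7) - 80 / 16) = -11367/64 = -177.61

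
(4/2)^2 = 4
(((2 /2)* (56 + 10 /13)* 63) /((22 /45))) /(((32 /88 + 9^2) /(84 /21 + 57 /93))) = 2301453/5549 = 414.75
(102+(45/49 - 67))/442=880/10829 = 0.08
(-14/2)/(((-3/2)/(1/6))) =7/9 = 0.78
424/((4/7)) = 742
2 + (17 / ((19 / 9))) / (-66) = 785/418 = 1.88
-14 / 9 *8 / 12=-28/27 = -1.04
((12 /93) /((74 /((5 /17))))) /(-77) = -10/1501423 = 0.00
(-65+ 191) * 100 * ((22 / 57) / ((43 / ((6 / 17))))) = 554400/13889 = 39.92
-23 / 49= -0.47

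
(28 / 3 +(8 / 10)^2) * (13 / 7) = 9724/525 = 18.52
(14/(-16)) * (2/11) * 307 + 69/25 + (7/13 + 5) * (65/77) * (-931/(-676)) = -39.64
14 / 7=2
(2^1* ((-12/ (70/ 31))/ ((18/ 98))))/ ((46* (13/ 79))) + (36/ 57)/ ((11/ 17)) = -6250834/937365 = -6.67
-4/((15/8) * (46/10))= -32/69 = -0.46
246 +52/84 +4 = 5263/21 = 250.62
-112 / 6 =-56/3 = -18.67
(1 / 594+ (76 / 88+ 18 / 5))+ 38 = 63061/1485 = 42.47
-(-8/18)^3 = 0.09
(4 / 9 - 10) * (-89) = 7654/9 = 850.44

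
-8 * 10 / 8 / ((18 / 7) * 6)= -35/54 = -0.65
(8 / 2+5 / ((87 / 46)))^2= 334084/7569 = 44.14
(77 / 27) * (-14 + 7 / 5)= -35.93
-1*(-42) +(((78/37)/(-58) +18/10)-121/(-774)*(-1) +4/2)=189384863/4152510 = 45.61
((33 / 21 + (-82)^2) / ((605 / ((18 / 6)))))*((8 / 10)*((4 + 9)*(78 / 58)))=286428636/614075 = 466.44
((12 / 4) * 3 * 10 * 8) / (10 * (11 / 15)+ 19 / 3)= 2160/41 = 52.68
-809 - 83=-892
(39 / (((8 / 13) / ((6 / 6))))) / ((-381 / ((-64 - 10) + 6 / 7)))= 10816/889 = 12.17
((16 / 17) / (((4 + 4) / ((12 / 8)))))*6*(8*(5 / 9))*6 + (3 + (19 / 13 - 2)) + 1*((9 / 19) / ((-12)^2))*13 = 2065209/67184 = 30.74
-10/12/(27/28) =-70/81 = -0.86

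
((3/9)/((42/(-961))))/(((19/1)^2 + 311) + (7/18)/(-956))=-918716/80946383 = -0.01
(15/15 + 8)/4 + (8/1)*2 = 73/4 = 18.25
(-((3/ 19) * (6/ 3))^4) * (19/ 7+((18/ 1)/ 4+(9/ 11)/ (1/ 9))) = -1454760/10034717 = -0.14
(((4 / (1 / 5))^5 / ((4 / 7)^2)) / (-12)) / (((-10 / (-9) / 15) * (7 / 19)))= -29925000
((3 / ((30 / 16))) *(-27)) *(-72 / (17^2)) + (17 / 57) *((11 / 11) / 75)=13301873/1235475 = 10.77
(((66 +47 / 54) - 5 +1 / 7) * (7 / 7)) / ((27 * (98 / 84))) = 23441/11907 = 1.97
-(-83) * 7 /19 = 30.58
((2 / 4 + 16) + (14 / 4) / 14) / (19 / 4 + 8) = 67/51 = 1.31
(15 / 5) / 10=3/10 = 0.30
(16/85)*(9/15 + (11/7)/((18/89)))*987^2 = 652291192/425 = 1534802.80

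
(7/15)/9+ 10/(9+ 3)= 0.89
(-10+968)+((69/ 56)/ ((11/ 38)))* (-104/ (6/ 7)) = 4857/11 = 441.55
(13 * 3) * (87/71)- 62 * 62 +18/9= -269389/71 = -3794.21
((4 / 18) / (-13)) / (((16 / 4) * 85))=-1/19890 = 0.00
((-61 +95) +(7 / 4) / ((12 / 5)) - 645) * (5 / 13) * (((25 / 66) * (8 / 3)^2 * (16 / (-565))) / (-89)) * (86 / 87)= -183214400/921331827 = -0.20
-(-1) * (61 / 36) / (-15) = -61/540 = -0.11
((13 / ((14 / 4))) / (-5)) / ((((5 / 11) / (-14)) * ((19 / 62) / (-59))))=-2092376/475 = -4405.00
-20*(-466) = 9320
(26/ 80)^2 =169/1600 = 0.11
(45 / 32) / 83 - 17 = -45107/2656 = -16.98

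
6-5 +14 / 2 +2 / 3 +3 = 35/3 = 11.67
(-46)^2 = 2116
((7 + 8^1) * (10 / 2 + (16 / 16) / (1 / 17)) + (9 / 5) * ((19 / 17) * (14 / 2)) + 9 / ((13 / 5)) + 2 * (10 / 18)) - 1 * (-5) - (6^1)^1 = 3457429/9945 = 347.66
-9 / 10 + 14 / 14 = 1/10 = 0.10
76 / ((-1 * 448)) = -19/112 = -0.17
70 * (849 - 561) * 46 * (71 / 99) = 7315840/11 = 665076.36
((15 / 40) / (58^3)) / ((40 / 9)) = 27/62435840 = 0.00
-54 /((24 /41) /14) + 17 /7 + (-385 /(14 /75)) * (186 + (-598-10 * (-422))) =-109974047/14 = -7855289.07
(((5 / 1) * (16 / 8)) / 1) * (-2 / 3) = -6.67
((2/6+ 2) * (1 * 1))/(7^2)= 1/21 = 0.05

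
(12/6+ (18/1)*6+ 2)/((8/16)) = 224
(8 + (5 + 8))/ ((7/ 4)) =12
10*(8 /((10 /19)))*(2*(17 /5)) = 5168/5 = 1033.60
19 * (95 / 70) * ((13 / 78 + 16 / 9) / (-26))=-1805/936 = -1.93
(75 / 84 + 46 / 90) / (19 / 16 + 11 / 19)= 134444/169155 = 0.79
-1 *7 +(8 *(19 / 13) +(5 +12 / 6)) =152/13 = 11.69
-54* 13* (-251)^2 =-44226702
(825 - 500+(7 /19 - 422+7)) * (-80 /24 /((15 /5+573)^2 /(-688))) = -366145/590976 = -0.62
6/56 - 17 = -473/28 = -16.89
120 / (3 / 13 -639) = -65/346 = -0.19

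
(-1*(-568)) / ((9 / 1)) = 568/9 = 63.11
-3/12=-1/4 = -0.25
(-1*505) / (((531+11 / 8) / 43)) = -173720/4259 = -40.79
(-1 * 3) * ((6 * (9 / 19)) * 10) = -1620/19 = -85.26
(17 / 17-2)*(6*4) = -24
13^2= 169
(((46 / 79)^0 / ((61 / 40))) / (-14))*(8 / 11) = -160/4697 = -0.03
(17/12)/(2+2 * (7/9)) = 51/128 = 0.40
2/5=0.40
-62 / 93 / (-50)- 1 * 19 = -1424/75 = -18.99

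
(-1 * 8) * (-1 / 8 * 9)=9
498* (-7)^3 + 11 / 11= -170813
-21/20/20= -21/400 = -0.05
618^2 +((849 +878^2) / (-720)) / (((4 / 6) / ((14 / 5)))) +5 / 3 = 377423.89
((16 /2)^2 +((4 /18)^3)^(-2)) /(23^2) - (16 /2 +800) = -26820111/33856 = -792.18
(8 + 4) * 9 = 108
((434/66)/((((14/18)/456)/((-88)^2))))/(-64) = -466488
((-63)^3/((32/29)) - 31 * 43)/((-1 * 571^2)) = 7294019/10433312 = 0.70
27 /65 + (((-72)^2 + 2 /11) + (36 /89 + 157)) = 339938278/63635 = 5342.00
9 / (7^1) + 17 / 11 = 218/77 = 2.83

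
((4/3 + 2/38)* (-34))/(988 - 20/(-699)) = -312919/6561004 = -0.05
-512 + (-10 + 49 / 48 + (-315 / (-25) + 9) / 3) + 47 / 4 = -120487/240 = -502.03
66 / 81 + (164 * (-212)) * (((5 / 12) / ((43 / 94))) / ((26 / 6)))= -110289182/15093 = -7307.31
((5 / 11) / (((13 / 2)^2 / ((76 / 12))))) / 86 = 190/239811 = 0.00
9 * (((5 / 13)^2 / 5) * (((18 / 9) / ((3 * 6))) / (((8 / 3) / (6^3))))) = 405/169 = 2.40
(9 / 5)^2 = 81/25 = 3.24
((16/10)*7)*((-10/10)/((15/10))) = -7.47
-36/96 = -3/8 = -0.38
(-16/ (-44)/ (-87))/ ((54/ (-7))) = 14/25839 = 0.00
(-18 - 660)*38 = -25764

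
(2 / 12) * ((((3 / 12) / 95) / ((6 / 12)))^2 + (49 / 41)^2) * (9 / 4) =260033343/485472800 = 0.54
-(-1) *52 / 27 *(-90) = -520/3 = -173.33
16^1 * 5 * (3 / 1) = 240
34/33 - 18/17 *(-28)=17210/561 = 30.68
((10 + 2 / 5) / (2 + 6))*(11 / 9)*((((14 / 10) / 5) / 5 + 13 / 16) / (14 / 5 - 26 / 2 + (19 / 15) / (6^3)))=-0.14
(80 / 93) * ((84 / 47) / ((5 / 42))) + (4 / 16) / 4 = 12.98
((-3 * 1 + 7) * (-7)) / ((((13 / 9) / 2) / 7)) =-3528/13 = -271.38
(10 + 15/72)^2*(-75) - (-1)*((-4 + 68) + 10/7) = -10416439/1344 = -7750.33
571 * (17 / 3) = 9707/3 = 3235.67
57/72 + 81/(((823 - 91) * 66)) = 0.79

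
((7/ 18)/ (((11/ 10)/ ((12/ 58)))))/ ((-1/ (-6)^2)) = -840/319 = -2.63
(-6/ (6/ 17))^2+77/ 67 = 19440/67 = 290.15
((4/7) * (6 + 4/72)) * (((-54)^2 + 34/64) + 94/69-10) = 10062.23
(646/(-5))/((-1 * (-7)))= -646/35 = -18.46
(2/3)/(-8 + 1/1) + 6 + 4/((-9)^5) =2440664/413343 = 5.90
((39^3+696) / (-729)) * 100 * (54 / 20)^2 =-60015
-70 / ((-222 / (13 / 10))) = 91/222 = 0.41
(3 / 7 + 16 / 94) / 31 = 197/10199 = 0.02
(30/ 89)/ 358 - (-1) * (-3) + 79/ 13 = 637435/207103 = 3.08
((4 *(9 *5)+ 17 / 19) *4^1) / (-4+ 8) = 3437/19 = 180.89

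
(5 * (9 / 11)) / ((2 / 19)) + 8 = 1031/22 = 46.86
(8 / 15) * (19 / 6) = 76/45 = 1.69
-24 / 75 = -8/25 = -0.32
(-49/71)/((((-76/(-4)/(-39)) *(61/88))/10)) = 1681680/82289 = 20.44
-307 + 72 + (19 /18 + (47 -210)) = -7145/18 = -396.94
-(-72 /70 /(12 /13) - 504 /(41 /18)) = 319119/1435 = 222.38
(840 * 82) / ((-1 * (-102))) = 11480/17 = 675.29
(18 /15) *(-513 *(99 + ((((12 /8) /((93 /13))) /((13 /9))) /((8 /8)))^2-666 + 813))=-291087999/1922 = -151450.57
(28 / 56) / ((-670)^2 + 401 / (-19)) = 19/17057398 = 0.00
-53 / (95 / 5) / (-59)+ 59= 66192/1121 = 59.05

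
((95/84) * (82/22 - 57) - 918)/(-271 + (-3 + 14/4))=451951/124971 = 3.62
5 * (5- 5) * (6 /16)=0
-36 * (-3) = 108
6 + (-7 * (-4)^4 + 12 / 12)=-1785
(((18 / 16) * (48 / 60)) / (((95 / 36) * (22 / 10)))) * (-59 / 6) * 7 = -11151/1045 = -10.67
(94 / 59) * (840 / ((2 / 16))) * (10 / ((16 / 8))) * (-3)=-9475200/59 = -160596.61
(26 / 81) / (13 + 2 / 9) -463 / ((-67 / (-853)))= -422977927/71757 = -5894.59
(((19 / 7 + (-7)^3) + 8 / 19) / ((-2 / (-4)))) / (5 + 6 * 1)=-90404/1463 = -61.79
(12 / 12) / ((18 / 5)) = 5/18 = 0.28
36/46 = 18/23 = 0.78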